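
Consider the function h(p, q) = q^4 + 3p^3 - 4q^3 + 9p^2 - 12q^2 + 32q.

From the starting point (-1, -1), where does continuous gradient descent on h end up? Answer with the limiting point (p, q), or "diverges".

(0, -2)

h is separable, so gradient descent decouples: p follows -∂h/∂p, q follows -∂h/∂q.
∂h/∂p = 9p(p + 2); at p=-1 this is -9, so p increases.
∂h/∂q = 4(q - 4)(q - 1)(q + 2); at q=-1 this is 40, so q decreases.
p converges to its nearest critical value 0 (a local min of the p-part); q converges to -2. The iterate converges to (0, -2).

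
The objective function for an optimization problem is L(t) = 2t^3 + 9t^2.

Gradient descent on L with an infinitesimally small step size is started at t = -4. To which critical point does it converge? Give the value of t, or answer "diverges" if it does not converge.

diverges

L'(t) = 6t(t + 3), so L'(-4) = 24.
Gradient descent moves in the -L' direction, i.e. t is decreasing.
There is no critical point below t=-4, and L' keeps the same sign, so the iterate runs off to −∞.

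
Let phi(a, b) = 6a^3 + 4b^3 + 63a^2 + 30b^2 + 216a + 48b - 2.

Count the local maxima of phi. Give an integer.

1

phi separates as a function of a plus a function of b, so ∇phi=0 decouples.
∂phi/∂a = 18(a + 3)(a + 4) = 0 at a ∈ {-4, -3}; ∂phi/∂b = 12(b + 1)(b + 4) = 0 at b ∈ {-4, -1}.
The Hessian is diagonal: diag(phi_aa, phi_bb). Second derivatives: phi_aa(-4)=-18, phi_aa(-3)=18; phi_bb(-4)=-36, phi_bb(-1)=36.
Local maxima occur where both diagonal entries negative: (-4, -4). Count: 1.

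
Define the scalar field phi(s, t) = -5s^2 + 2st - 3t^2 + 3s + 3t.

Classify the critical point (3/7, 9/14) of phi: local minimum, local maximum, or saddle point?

local maximum

The Hessian of phi is constant: H = [[-10, 2], [2, -6]].
det(H) = (-10)·(-6) − 2² = 56.
det(H) > 0 and tr(H) = -16 < 0, so H is negative definite and the point is a local maximum.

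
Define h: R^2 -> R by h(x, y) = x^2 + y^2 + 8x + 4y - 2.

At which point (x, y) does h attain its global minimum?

h(x,y) separates as P(x) + Q(y) − 2, so its minimum is min P + min Q − 2.
P'(x) = 2x + 8 vanishes at x ∈ {-4}; Q'(y) = 2y + 4 vanishes at y ∈ {-2}.
Local minima of P (where P''>0): P(-4)=-16. Local minima of Q: Q(-2)=-4.
So the global minimum of h is P(-4) + Q(-2) − 2 = -16 − 4 − 2 = -22, attained at (-4, -2).

(-4, -2)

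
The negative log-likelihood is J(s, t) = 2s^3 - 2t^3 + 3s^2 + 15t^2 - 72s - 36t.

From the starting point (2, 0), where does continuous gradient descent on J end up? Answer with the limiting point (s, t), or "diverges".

(3, 2)

J is separable, so gradient descent decouples: s follows -∂J/∂s, t follows -∂J/∂t.
∂J/∂s = 6(s - 3)(s + 4); at s=2 this is -36, so s increases.
∂J/∂t = -6(t - 3)(t - 2); at t=0 this is -36, so t increases.
s converges to its nearest critical value 3 (a local min of the s-part); t converges to 2. The iterate converges to (3, 2).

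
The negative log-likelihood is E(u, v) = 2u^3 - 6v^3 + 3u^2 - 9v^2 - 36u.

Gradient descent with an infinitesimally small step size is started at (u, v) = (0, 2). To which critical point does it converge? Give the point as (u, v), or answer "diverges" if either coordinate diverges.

E is separable, so gradient descent decouples: u follows -∂E/∂u, v follows -∂E/∂v.
∂E/∂u = 6(u - 2)(u + 3); at u=0 this is -36, so u increases.
∂E/∂v = -18v(v + 1); at v=2 this is -108, so v increases.
The v-coordinate has no critical point in that direction and runs off to infinity.

diverges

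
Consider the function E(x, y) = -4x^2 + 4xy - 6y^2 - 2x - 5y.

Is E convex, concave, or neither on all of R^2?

E is quadratic, so its Hessian is the constant matrix H = [[-8, 4], [4, -12]].
det(H) = 80, tr(H) = -20.
det(H) > 0 and tr(H) < 0, so H is negative definite everywhere: concave.

concave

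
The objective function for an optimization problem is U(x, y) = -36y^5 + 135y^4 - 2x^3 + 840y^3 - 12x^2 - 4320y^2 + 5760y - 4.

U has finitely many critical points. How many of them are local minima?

U separates as a function of x plus a function of y, so ∇U=0 decouples.
∂U/∂x = -6x(x + 4) = 0 at x ∈ {-4, 0}; ∂U/∂y = -180(y - 4)(y - 2)(y - 1)(y + 4) = 0 at y ∈ {-4, 1, 2, 4}.
The Hessian is diagonal: diag(U_xx, U_yy). Second derivatives: U_xx(-4)=24, U_xx(0)=-24; U_yy(-4)=43200, U_yy(1)=-2700, U_yy(2)=2160, U_yy(4)=-8640.
Local minima occur where both diagonal entries positive: (-4, -4), (-4, 2). Count: 2.

2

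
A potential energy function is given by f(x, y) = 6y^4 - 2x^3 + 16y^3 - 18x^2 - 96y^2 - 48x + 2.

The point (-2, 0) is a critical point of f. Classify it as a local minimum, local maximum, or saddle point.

The mixed partial ∂²f/∂x∂y is 0, so the Hessian at any point is diag(f_xx, f_yy) = diag(-12(x + 3), 24(3y^2 + 4y - 8)).
At (-2, 0): H = diag(-12, -192).
Both eigenvalues are negative, so H is negative definite: a local maximum.

local maximum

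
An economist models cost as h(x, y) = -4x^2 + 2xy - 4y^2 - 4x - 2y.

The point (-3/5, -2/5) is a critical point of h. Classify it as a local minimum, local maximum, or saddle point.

local maximum

The Hessian of h is constant: H = [[-8, 2], [2, -8]].
det(H) = (-8)·(-8) − 2² = 60.
det(H) > 0 and tr(H) = -16 < 0, so H is negative definite and the point is a local maximum.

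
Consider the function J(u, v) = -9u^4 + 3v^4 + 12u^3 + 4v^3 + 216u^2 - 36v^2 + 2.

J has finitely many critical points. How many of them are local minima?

2

J separates as a function of u plus a function of v, so ∇J=0 decouples.
∂J/∂u = -36u(u - 4)(u + 3) = 0 at u ∈ {-3, 0, 4}; ∂J/∂v = 12v(v - 2)(v + 3) = 0 at v ∈ {-3, 0, 2}.
The Hessian is diagonal: diag(J_uu, J_vv). Second derivatives: J_uu(-3)=-756, J_uu(0)=432, J_uu(4)=-1008; J_vv(-3)=180, J_vv(0)=-72, J_vv(2)=120.
Local minima occur where both diagonal entries positive: (0, -3), (0, 2). Count: 2.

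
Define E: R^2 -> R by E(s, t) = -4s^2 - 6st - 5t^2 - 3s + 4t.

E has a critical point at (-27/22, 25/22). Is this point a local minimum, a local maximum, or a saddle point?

The Hessian of E is constant: H = [[-8, -6], [-6, -10]].
det(H) = (-8)·(-10) − (-6)² = 44.
det(H) > 0 and tr(H) = -18 < 0, so H is negative definite and the point is a local maximum.

local maximum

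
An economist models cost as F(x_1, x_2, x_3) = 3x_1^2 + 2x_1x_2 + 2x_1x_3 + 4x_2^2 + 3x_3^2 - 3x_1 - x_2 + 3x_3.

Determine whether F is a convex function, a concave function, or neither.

F is quadratic, so its Hessian is the constant matrix H = [[6, 2, 2], [2, 8, 0], [2, 0, 6]].
Leading principal minors: 6, 44, 232.
All positive ⇒ H ≻ 0 ⇒ convex.

convex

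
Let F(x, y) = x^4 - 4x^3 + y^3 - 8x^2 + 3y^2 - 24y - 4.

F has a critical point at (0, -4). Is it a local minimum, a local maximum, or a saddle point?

The mixed partial ∂²F/∂x∂y is 0, so the Hessian at any point is diag(F_xx, F_yy) = diag(4(3x^2 - 6x - 4), 6(y + 1)).
At (0, -4): H = diag(-16, -18).
Both eigenvalues are negative, so H is negative definite: a local maximum.

local maximum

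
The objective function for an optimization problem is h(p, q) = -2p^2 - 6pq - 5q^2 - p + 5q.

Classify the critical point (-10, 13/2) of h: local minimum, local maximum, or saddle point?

local maximum

The Hessian of h is constant: H = [[-4, -6], [-6, -10]].
det(H) = (-4)·(-10) − (-6)² = 4.
det(H) > 0 and tr(H) = -14 < 0, so H is negative definite and the point is a local maximum.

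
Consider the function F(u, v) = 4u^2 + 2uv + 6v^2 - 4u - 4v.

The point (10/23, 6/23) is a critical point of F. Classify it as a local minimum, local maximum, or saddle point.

local minimum

The Hessian of F is constant: H = [[8, 2], [2, 12]].
det(H) = 8·12 − 2² = 92.
det(H) > 0 and tr(H) = 20 > 0, so H is positive definite and the point is a local minimum.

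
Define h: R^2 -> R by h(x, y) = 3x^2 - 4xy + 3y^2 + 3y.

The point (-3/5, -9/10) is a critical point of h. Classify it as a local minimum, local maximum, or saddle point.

The Hessian of h is constant: H = [[6, -4], [-4, 6]].
det(H) = 6·6 − (-4)² = 20.
det(H) > 0 and tr(H) = 12 > 0, so H is positive definite and the point is a local minimum.

local minimum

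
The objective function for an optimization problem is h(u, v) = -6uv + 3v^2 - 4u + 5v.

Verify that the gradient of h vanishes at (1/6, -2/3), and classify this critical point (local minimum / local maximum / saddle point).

saddle point

∇h = (-6v - 4, -6u + 6v + 5); substituting (1/6, -2/3) gives ∇h = (0, 0), so (1/6, -2/3) is indeed a critical point.
The Hessian of h is constant: H = [[0, -6], [-6, 6]].
det(H) = 0·6 − (-6)² = -36.
Since det(H) < 0, H is indefinite and the critical point is a saddle point.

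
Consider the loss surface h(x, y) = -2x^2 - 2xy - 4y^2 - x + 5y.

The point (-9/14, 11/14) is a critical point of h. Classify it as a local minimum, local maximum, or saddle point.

local maximum

The Hessian of h is constant: H = [[-4, -2], [-2, -8]].
det(H) = (-4)·(-8) − (-2)² = 28.
det(H) > 0 and tr(H) = -12 < 0, so H is negative definite and the point is a local maximum.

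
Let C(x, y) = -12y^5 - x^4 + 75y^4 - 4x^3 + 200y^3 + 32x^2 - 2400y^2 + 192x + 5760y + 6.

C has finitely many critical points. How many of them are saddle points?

C separates as a function of x plus a function of y, so ∇C=0 decouples.
∂C/∂x = -4(x - 4)(x + 3)(x + 4) = 0 at x ∈ {-4, -3, 4}; ∂C/∂y = -60(y - 4)(y - 3)(y - 2)(y + 4) = 0 at y ∈ {-4, 2, 3, 4}.
The Hessian is diagonal: diag(C_xx, C_yy). Second derivatives: C_xx(-4)=-32, C_xx(-3)=28, C_xx(4)=-224; C_yy(-4)=20160, C_yy(2)=-720, C_yy(3)=420, C_yy(4)=-960.
Saddle points occur where the two diagonal entries have opposite signs: (-4, -4), (-4, 3), (-3, 2), (-3, 4), (4, -4), (4, 3). Count: 6.

6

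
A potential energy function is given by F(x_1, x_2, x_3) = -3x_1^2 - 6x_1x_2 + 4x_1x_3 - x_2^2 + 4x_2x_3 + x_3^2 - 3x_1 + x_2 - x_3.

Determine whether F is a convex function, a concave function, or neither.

F is quadratic, so its Hessian is the constant matrix H = [[-6, -6, 4], [-6, -2, 4], [4, 4, 2]].
Leading principal minors: -6, -24, -112.
Neither pattern holds ⇒ H is indefinite ⇒ neither convex nor concave.

neither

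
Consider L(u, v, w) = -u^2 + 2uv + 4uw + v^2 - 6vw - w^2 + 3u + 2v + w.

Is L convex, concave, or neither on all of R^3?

L is quadratic, so its Hessian is the constant matrix H = [[-2, 2, 4], [2, 2, -6], [4, -6, -2]].
Leading principal minors: -2, -8, -40.
Neither pattern holds ⇒ H is indefinite ⇒ neither convex nor concave.

neither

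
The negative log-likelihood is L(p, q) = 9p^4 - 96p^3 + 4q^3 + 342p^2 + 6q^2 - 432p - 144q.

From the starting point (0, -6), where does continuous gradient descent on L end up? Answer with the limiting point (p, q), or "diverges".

diverges

L is separable, so gradient descent decouples: p follows -∂L/∂p, q follows -∂L/∂q.
∂L/∂p = 36(p - 4)(p - 3)(p - 1); at p=0 this is -432, so p increases.
∂L/∂q = 12(q - 3)(q + 4); at q=-6 this is 216, so q decreases.
The q-coordinate has no critical point in that direction and runs off to infinity.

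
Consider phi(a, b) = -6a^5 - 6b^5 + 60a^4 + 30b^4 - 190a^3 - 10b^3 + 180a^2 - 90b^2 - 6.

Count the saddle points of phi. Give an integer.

8

phi separates as a function of a plus a function of b, so ∇phi=0 decouples.
∂phi/∂a = -30a(a - 4)(a - 3)(a - 1) = 0 at a ∈ {0, 1, 3, 4}; ∂phi/∂b = -30b(b - 3)(b - 2)(b + 1) = 0 at b ∈ {-1, 0, 2, 3}.
The Hessian is diagonal: diag(phi_aa, phi_bb). Second derivatives: phi_aa(0)=360, phi_aa(1)=-180, phi_aa(3)=180, phi_aa(4)=-360; phi_bb(-1)=360, phi_bb(0)=-180, phi_bb(2)=180, phi_bb(3)=-360.
Saddle points occur where the two diagonal entries have opposite signs: (0, 0), (0, 3), (1, -1), (1, 2), (3, 0), (3, 3), (4, -1), (4, 2). Count: 8.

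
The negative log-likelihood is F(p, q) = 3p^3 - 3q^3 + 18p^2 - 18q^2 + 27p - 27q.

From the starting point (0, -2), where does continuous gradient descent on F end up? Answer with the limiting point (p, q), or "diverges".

(-1, -3)

F is separable, so gradient descent decouples: p follows -∂F/∂p, q follows -∂F/∂q.
∂F/∂p = 9(p + 1)(p + 3); at p=0 this is 27, so p decreases.
∂F/∂q = -9(q + 1)(q + 3); at q=-2 this is 9, so q decreases.
p converges to its nearest critical value -1 (a local min of the p-part); q converges to -3. The iterate converges to (-1, -3).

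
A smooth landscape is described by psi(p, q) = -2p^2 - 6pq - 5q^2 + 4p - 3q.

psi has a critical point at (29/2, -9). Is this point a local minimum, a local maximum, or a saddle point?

The Hessian of psi is constant: H = [[-4, -6], [-6, -10]].
det(H) = (-4)·(-10) − (-6)² = 4.
det(H) > 0 and tr(H) = -14 < 0, so H is negative definite and the point is a local maximum.

local maximum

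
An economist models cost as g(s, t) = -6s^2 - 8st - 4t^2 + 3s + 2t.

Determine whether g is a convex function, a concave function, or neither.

g is quadratic, so its Hessian is the constant matrix H = [[-12, -8], [-8, -8]].
det(H) = 32, tr(H) = -20.
det(H) > 0 and tr(H) < 0, so H is negative definite everywhere: concave.

concave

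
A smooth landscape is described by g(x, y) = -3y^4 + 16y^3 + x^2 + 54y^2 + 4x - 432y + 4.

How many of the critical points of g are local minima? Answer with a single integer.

1

g separates as a function of x plus a function of y, so ∇g=0 decouples.
∂g/∂x = 2(x + 2) = 0 at x ∈ {-2}; ∂g/∂y = -12(y - 4)(y - 3)(y + 3) = 0 at y ∈ {-3, 3, 4}.
The Hessian is diagonal: diag(g_xx, g_yy). Second derivatives: g_xx(-2)=2; g_yy(-3)=-504, g_yy(3)=72, g_yy(4)=-84.
Local minima occur where both diagonal entries positive: (-2, 3). Count: 1.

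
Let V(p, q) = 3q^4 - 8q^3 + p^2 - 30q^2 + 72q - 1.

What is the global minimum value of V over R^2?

V(p,q) separates as A(p) + B(q) − 1, so its minimum is min A + min B − 1.
A'(p) = 2p vanishes at p ∈ {0}; B'(q) = 12(q - 3)(q - 1)(q + 2) vanishes at q ∈ {-2, 1, 3}.
Local minima of A (where A''>0): A(0)=0. Local minima of B: B(-2)=-152, B(3)=-27.
So the global minimum of V is A(0) + B(-2) − 1 = 0 − 152 − 1 = -153, attained at (0, -2).

-153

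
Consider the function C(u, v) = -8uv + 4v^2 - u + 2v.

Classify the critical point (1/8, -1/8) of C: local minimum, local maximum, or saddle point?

saddle point

The Hessian of C is constant: H = [[0, -8], [-8, 8]].
det(H) = 0·8 − (-8)² = -64.
Since det(H) < 0, H is indefinite and the critical point is a saddle point.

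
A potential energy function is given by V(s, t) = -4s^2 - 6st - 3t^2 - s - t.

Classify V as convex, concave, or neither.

V is quadratic, so its Hessian is the constant matrix H = [[-8, -6], [-6, -6]].
det(H) = 12, tr(H) = -14.
det(H) > 0 and tr(H) < 0, so H is negative definite everywhere: concave.

concave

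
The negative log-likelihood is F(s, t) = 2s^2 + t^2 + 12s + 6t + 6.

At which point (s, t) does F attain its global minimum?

F(s,t) separates as P(s) + Q(t) + 6, so its minimum is min P + min Q + 6.
P'(s) = 4s + 12 vanishes at s ∈ {-3}; Q'(t) = 2(t + 3) vanishes at t ∈ {-3}.
Local minima of P (where P''>0): P(-3)=-18. Local minima of Q: Q(-3)=-9.
So the global minimum of F is P(-3) + Q(-3) + 6 = -18 − 9 + 6 = -21, attained at (-3, -3).

(-3, -3)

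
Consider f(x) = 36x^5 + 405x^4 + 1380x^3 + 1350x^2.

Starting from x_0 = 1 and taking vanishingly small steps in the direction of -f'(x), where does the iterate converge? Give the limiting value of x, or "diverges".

0

f'(x) = 180x(x + 1)(x + 3)(x + 5), so f'(1) = 8640.
Gradient descent moves in the -f' direction, i.e. x is decreasing.
The nearest critical point in that direction is x = 0, where f'' = 2700 > 0 (a local minimum). The iterate converges there.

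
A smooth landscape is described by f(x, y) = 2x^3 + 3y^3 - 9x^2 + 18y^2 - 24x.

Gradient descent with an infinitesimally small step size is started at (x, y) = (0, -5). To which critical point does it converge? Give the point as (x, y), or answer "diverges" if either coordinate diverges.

diverges

f is separable, so gradient descent decouples: x follows -∂f/∂x, y follows -∂f/∂y.
∂f/∂x = 6(x - 4)(x + 1); at x=0 this is -24, so x increases.
∂f/∂y = 9y(y + 4); at y=-5 this is 45, so y decreases.
The y-coordinate has no critical point in that direction and runs off to infinity.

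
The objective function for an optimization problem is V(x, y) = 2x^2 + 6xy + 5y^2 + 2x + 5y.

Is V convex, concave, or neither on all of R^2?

V is quadratic, so its Hessian is the constant matrix H = [[4, 6], [6, 10]].
det(H) = 4, tr(H) = 14.
det(H) > 0 and tr(H) > 0, so H is positive definite everywhere: convex.

convex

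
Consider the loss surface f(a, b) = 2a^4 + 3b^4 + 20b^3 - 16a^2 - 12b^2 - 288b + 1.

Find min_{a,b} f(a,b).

f(a,b) separates as P(a) + Q(b) + 1, so its minimum is min P + min Q + 1.
P'(a) = 8a(a - 2)(a + 2) vanishes at a ∈ {-2, 0, 2}; Q'(b) = 12(b - 2)(b + 3)(b + 4) vanishes at b ∈ {-4, -3, 2}.
Local minima of P (where P''>0): P(-2)=-32, P(2)=-32. Local minima of Q: Q(-4)=448, Q(2)=-416.
So the global minimum of f is P(-2) + Q(2) + 1 = -32 − 416 + 1 = -447, attained at (-2, 2).

-447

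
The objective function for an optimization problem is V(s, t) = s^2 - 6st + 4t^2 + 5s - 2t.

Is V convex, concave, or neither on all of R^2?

neither

V is quadratic, so its Hessian is the constant matrix H = [[2, -6], [-6, 8]].
det(H) = -20, tr(H) = 10.
det(H) < 0, so H is indefinite: neither convex nor concave.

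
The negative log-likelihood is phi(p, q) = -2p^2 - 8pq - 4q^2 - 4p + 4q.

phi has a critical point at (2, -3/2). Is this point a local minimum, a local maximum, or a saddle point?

saddle point

The Hessian of phi is constant: H = [[-4, -8], [-8, -8]].
det(H) = (-4)·(-8) − (-8)² = -32.
Since det(H) < 0, H is indefinite and the critical point is a saddle point.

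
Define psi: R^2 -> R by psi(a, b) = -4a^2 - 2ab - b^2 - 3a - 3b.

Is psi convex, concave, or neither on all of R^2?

psi is quadratic, so its Hessian is the constant matrix H = [[-8, -2], [-2, -2]].
det(H) = 12, tr(H) = -10.
det(H) > 0 and tr(H) < 0, so H is negative definite everywhere: concave.

concave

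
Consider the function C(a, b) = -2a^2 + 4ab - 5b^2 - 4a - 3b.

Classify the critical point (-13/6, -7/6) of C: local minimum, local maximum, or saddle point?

local maximum

The Hessian of C is constant: H = [[-4, 4], [4, -10]].
det(H) = (-4)·(-10) − 4² = 24.
det(H) > 0 and tr(H) = -14 < 0, so H is negative definite and the point is a local maximum.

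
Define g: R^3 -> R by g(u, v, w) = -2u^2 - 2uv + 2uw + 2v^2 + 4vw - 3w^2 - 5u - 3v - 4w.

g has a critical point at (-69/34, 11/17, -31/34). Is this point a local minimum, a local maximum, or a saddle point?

The Hessian is constant: H = [[-4, -2, 2], [-2, 4, 4], [2, 4, -6]].
Leading principal minors: Δ₁ = -4, Δ₂ = -20, Δ₃ = 136.
The minors fit neither the all-positive nor the alternating-sign pattern, so H is indefinite: a saddle point.

saddle point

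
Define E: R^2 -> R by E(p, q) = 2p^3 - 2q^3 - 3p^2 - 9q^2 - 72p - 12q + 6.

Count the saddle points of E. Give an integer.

E separates as a function of p plus a function of q, so ∇E=0 decouples.
∂E/∂p = 6(p - 4)(p + 3) = 0 at p ∈ {-3, 4}; ∂E/∂q = -6(q + 1)(q + 2) = 0 at q ∈ {-2, -1}.
The Hessian is diagonal: diag(E_pp, E_qq). Second derivatives: E_pp(-3)=-42, E_pp(4)=42; E_qq(-2)=6, E_qq(-1)=-6.
Saddle points occur where the two diagonal entries have opposite signs: (-3, -2), (4, -1). Count: 2.

2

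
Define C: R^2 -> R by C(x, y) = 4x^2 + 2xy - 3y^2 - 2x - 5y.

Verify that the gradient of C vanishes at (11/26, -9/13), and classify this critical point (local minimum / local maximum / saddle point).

saddle point

∇C = (8x + 2y - 2, 2x - 6y - 5); substituting (11/26, -9/13) gives ∇C = (0, 0), so (11/26, -9/13) is indeed a critical point.
The Hessian of C is constant: H = [[8, 2], [2, -6]].
det(H) = 8·(-6) − 2² = -52.
Since det(H) < 0, H is indefinite and the critical point is a saddle point.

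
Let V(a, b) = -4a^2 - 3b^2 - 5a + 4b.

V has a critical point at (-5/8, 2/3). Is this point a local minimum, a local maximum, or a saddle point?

The Hessian of V is constant: H = [[-8, 0], [0, -6]].
det(H) = (-8)·(-6) − 0² = 48.
det(H) > 0 and tr(H) = -14 < 0, so H is negative definite and the point is a local maximum.

local maximum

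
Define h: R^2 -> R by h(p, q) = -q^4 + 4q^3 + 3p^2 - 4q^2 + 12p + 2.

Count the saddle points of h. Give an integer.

2

h separates as a function of p plus a function of q, so ∇h=0 decouples.
∂h/∂p = 6(p + 2) = 0 at p ∈ {-2}; ∂h/∂q = -4q(q - 2)(q - 1) = 0 at q ∈ {0, 1, 2}.
The Hessian is diagonal: diag(h_pp, h_qq). Second derivatives: h_pp(-2)=6; h_qq(0)=-8, h_qq(1)=4, h_qq(2)=-8.
Saddle points occur where the two diagonal entries have opposite signs: (-2, 0), (-2, 2). Count: 2.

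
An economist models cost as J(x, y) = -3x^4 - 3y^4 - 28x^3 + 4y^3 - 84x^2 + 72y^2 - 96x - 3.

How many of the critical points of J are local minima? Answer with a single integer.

1

J separates as a function of x plus a function of y, so ∇J=0 decouples.
∂J/∂x = -12(x + 1)(x + 2)(x + 4) = 0 at x ∈ {-4, -2, -1}; ∂J/∂y = -12y(y - 4)(y + 3) = 0 at y ∈ {-3, 0, 4}.
The Hessian is diagonal: diag(J_xx, J_yy). Second derivatives: J_xx(-4)=-72, J_xx(-2)=24, J_xx(-1)=-36; J_yy(-3)=-252, J_yy(0)=144, J_yy(4)=-336.
Local minima occur where both diagonal entries positive: (-2, 0). Count: 1.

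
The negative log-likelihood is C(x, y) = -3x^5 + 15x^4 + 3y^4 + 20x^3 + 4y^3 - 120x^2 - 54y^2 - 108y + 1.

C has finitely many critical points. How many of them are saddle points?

C separates as a function of x plus a function of y, so ∇C=0 decouples.
∂C/∂x = -15x(x - 4)(x - 2)(x + 2) = 0 at x ∈ {-2, 0, 2, 4}; ∂C/∂y = 12(y - 3)(y + 1)(y + 3) = 0 at y ∈ {-3, -1, 3}.
The Hessian is diagonal: diag(C_xx, C_yy). Second derivatives: C_xx(-2)=720, C_xx(0)=-240, C_xx(2)=240, C_xx(4)=-720; C_yy(-3)=144, C_yy(-1)=-96, C_yy(3)=288.
Saddle points occur where the two diagonal entries have opposite signs: (-2, -1), (0, -3), (0, 3), (2, -1), (4, -3), (4, 3). Count: 6.

6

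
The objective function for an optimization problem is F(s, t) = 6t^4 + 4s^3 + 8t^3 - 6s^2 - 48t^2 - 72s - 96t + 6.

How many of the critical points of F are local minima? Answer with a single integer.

F separates as a function of s plus a function of t, so ∇F=0 decouples.
∂F/∂s = 12(s - 3)(s + 2) = 0 at s ∈ {-2, 3}; ∂F/∂t = 24(t - 2)(t + 1)(t + 2) = 0 at t ∈ {-2, -1, 2}.
The Hessian is diagonal: diag(F_ss, F_tt). Second derivatives: F_ss(-2)=-60, F_ss(3)=60; F_tt(-2)=96, F_tt(-1)=-72, F_tt(2)=288.
Local minima occur where both diagonal entries positive: (3, -2), (3, 2). Count: 2.

2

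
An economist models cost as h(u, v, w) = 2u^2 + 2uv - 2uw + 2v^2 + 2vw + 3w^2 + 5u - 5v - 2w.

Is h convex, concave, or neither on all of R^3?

convex

h is quadratic, so its Hessian is the constant matrix H = [[4, 2, -2], [2, 4, 2], [-2, 2, 6]].
Leading principal minors: 4, 12, 24.
All positive ⇒ H ≻ 0 ⇒ convex.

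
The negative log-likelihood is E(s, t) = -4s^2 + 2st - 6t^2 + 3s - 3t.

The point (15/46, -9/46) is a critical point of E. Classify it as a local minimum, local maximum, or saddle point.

local maximum

The Hessian of E is constant: H = [[-8, 2], [2, -12]].
det(H) = (-8)·(-12) − 2² = 92.
det(H) > 0 and tr(H) = -20 < 0, so H is negative definite and the point is a local maximum.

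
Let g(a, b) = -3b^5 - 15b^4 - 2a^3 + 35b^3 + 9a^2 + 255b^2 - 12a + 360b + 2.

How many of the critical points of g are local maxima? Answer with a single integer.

g separates as a function of a plus a function of b, so ∇g=0 decouples.
∂g/∂a = -6(a - 2)(a - 1) = 0 at a ∈ {1, 2}; ∂g/∂b = -15(b - 3)(b + 1)(b + 2)(b + 4) = 0 at b ∈ {-4, -2, -1, 3}.
The Hessian is diagonal: diag(g_aa, g_bb). Second derivatives: g_aa(1)=6, g_aa(2)=-6; g_bb(-4)=630, g_bb(-2)=-150, g_bb(-1)=180, g_bb(3)=-2100.
Local maxima occur where both diagonal entries negative: (2, -2), (2, 3). Count: 2.

2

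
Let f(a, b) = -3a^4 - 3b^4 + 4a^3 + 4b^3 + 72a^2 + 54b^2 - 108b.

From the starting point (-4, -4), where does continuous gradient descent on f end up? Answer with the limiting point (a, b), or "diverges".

f is separable, so gradient descent decouples: a follows -∂f/∂a, b follows -∂f/∂b.
∂f/∂a = -12a(a - 4)(a + 3); at a=-4 this is 384, so a decreases.
∂f/∂b = -12(b - 3)(b - 1)(b + 3); at b=-4 this is 420, so b decreases.
The a-coordinate has no critical point in that direction and runs off to infinity.

diverges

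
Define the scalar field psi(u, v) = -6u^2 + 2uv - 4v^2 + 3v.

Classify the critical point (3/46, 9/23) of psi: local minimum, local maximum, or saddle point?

The Hessian of psi is constant: H = [[-12, 2], [2, -8]].
det(H) = (-12)·(-8) − 2² = 92.
det(H) > 0 and tr(H) = -20 < 0, so H is negative definite and the point is a local maximum.

local maximum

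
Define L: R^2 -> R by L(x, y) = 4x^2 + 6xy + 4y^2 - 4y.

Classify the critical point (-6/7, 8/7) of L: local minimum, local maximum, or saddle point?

local minimum

The Hessian of L is constant: H = [[8, 6], [6, 8]].
det(H) = 8·8 − 6² = 28.
det(H) > 0 and tr(H) = 16 > 0, so H is positive definite and the point is a local minimum.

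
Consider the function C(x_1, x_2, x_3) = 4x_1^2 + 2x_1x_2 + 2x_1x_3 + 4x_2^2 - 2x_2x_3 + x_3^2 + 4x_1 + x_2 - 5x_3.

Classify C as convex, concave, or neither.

C is quadratic, so its Hessian is the constant matrix H = [[8, 2, 2], [2, 8, -2], [2, -2, 2]].
Leading principal minors: 8, 60, 40.
All positive ⇒ H ≻ 0 ⇒ convex.

convex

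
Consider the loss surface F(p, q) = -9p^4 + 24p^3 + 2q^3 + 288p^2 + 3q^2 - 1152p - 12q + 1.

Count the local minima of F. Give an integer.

F separates as a function of p plus a function of q, so ∇F=0 decouples.
∂F/∂p = -36(p - 4)(p - 2)(p + 4) = 0 at p ∈ {-4, 2, 4}; ∂F/∂q = 6(q - 1)(q + 2) = 0 at q ∈ {-2, 1}.
The Hessian is diagonal: diag(F_pp, F_qq). Second derivatives: F_pp(-4)=-1728, F_pp(2)=432, F_pp(4)=-576; F_qq(-2)=-18, F_qq(1)=18.
Local minima occur where both diagonal entries positive: (2, 1). Count: 1.

1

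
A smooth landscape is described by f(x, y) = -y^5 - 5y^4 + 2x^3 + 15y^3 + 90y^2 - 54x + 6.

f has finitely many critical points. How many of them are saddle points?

4

f separates as a function of x plus a function of y, so ∇f=0 decouples.
∂f/∂x = 6(x - 3)(x + 3) = 0 at x ∈ {-3, 3}; ∂f/∂y = -5y(y - 3)(y + 3)(y + 4) = 0 at y ∈ {-4, -3, 0, 3}.
The Hessian is diagonal: diag(f_xx, f_yy). Second derivatives: f_xx(-3)=-36, f_xx(3)=36; f_yy(-4)=140, f_yy(-3)=-90, f_yy(0)=180, f_yy(3)=-630.
Saddle points occur where the two diagonal entries have opposite signs: (-3, -4), (-3, 0), (3, -3), (3, 3). Count: 4.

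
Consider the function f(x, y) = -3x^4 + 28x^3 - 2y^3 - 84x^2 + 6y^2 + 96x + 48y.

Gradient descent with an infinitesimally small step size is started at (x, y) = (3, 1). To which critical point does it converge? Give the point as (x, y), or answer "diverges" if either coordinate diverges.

f is separable, so gradient descent decouples: x follows -∂f/∂x, y follows -∂f/∂y.
∂f/∂x = -12(x - 4)(x - 2)(x - 1); at x=3 this is 24, so x decreases.
∂f/∂y = -6(y - 4)(y + 2); at y=1 this is 54, so y decreases.
x converges to its nearest critical value 2 (a local min of the x-part); y converges to -2. The iterate converges to (2, -2).

(2, -2)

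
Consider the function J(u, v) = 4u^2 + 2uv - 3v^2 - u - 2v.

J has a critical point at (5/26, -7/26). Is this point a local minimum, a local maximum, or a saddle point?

saddle point

The Hessian of J is constant: H = [[8, 2], [2, -6]].
det(H) = 8·(-6) − 2² = -52.
Since det(H) < 0, H is indefinite and the critical point is a saddle point.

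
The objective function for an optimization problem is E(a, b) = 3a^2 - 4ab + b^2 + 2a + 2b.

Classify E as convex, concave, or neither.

neither

E is quadratic, so its Hessian is the constant matrix H = [[6, -4], [-4, 2]].
det(H) = -4, tr(H) = 8.
det(H) < 0, so H is indefinite: neither convex nor concave.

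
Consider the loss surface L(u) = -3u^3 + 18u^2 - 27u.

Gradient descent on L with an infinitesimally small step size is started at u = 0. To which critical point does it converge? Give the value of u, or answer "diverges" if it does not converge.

L'(u) = -9(u - 3)(u - 1), so L'(0) = -27.
Gradient descent moves in the -L' direction, i.e. u is increasing.
The nearest critical point in that direction is u = 1, where L'' = 18 > 0 (a local minimum). The iterate converges there.

1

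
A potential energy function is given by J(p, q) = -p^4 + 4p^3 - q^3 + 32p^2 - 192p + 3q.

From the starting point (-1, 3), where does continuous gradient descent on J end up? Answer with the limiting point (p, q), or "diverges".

diverges

J is separable, so gradient descent decouples: p follows -∂J/∂p, q follows -∂J/∂q.
∂J/∂p = -4(p - 4)(p - 3)(p + 4); at p=-1 this is -240, so p increases.
∂J/∂q = -3(q - 1)(q + 1); at q=3 this is -24, so q increases.
The q-coordinate has no critical point in that direction and runs off to infinity.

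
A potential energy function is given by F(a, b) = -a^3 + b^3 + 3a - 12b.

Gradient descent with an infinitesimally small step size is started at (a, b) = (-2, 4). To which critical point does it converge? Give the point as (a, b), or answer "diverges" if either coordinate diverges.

(-1, 2)

F is separable, so gradient descent decouples: a follows -∂F/∂a, b follows -∂F/∂b.
∂F/∂a = -3(a - 1)(a + 1); at a=-2 this is -9, so a increases.
∂F/∂b = 3(b - 2)(b + 2); at b=4 this is 36, so b decreases.
a converges to its nearest critical value -1 (a local min of the a-part); b converges to 2. The iterate converges to (-1, 2).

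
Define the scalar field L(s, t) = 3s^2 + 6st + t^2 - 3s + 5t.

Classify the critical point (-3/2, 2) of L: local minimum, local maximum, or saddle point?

The Hessian of L is constant: H = [[6, 6], [6, 2]].
det(H) = 6·2 − 6² = -24.
Since det(H) < 0, H is indefinite and the critical point is a saddle point.

saddle point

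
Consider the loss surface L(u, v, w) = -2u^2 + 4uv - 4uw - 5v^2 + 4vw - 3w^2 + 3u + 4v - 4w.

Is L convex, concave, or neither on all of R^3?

L is quadratic, so its Hessian is the constant matrix H = [[-4, 4, -4], [4, -10, 4], [-4, 4, -6]].
Leading principal minors: -4, 24, -48.
Signs alternate −, +, − ⇒ H ≺ 0 ⇒ concave.

concave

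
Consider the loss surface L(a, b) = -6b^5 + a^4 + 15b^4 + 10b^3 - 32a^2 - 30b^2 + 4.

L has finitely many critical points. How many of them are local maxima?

L separates as a function of a plus a function of b, so ∇L=0 decouples.
∂L/∂a = 4a(a - 4)(a + 4) = 0 at a ∈ {-4, 0, 4}; ∂L/∂b = -30b(b - 2)(b - 1)(b + 1) = 0 at b ∈ {-1, 0, 1, 2}.
The Hessian is diagonal: diag(L_aa, L_bb). Second derivatives: L_aa(-4)=128, L_aa(0)=-64, L_aa(4)=128; L_bb(-1)=180, L_bb(0)=-60, L_bb(1)=60, L_bb(2)=-180.
Local maxima occur where both diagonal entries negative: (0, 0), (0, 2). Count: 2.

2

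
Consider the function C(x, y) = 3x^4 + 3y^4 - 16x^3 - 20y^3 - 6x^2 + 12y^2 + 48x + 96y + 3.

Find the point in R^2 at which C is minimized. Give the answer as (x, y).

C(x,y) separates as P(x) + Q(y) + 3, so its minimum is min P + min Q + 3.
P'(x) = 12(x - 4)(x - 1)(x + 1) vanishes at x ∈ {-1, 1, 4}; Q'(y) = 12(y - 4)(y - 2)(y + 1) vanishes at y ∈ {-1, 2, 4}.
Local minima of P (where P''>0): P(-1)=-35, P(4)=-160. Local minima of Q: Q(-1)=-61, Q(4)=64.
So the global minimum of C is P(4) + Q(-1) + 3 = -160 − 61 + 3 = -218, attained at (4, -1).

(4, -1)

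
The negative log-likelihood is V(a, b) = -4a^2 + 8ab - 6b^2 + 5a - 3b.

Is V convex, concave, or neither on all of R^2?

concave

V is quadratic, so its Hessian is the constant matrix H = [[-8, 8], [8, -12]].
det(H) = 32, tr(H) = -20.
det(H) > 0 and tr(H) < 0, so H is negative definite everywhere: concave.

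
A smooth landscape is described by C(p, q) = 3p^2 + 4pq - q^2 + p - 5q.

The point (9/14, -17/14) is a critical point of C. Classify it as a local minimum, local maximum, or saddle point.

saddle point

The Hessian of C is constant: H = [[6, 4], [4, -2]].
det(H) = 6·(-2) − 4² = -28.
Since det(H) < 0, H is indefinite and the critical point is a saddle point.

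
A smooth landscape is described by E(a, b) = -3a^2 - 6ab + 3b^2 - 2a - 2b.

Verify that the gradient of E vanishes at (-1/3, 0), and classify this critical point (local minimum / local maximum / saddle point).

saddle point

∇E = (-6a - 6b - 2, -6a + 6b - 2); substituting (-1/3, 0) gives ∇E = (0, 0), so (-1/3, 0) is indeed a critical point.
The Hessian of E is constant: H = [[-6, -6], [-6, 6]].
det(H) = (-6)·6 − (-6)² = -72.
Since det(H) < 0, H is indefinite and the critical point is a saddle point.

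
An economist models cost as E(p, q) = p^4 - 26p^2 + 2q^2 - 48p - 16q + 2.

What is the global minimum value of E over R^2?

-382

E(p,q) separates as A(p) + B(q) + 2, so its minimum is min A + min B + 2.
A'(p) = 4(p - 4)(p + 1)(p + 3) vanishes at p ∈ {-3, -1, 4}; B'(q) = 4q - 16 vanishes at q ∈ {4}.
Local minima of A (where A''>0): A(-3)=-9, A(4)=-352. Local minima of B: B(4)=-32.
So the global minimum of E is A(4) + B(4) + 2 = -352 − 32 + 2 = -382, attained at (4, 4).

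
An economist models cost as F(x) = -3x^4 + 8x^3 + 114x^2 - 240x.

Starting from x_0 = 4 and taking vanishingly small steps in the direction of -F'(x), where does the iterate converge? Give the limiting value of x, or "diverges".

1

F'(x) = -12(x - 5)(x - 1)(x + 4), so F'(4) = 288.
Gradient descent moves in the -F' direction, i.e. x is decreasing.
The nearest critical point in that direction is x = 1, where F'' = 240 > 0 (a local minimum). The iterate converges there.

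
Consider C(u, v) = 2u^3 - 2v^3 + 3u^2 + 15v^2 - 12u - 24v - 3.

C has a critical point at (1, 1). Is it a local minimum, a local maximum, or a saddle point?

local minimum

The mixed partial ∂²C/∂u∂v is 0, so the Hessian at any point is diag(C_uu, C_vv) = diag(6(2u + 1), 6(-2v + 5)).
At (1, 1): H = diag(18, 18).
Both eigenvalues are positive, so H is positive definite: a local minimum.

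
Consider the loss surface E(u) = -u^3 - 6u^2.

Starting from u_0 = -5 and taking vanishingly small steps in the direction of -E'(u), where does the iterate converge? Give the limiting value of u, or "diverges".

-4

E'(u) = -3u(u + 4), so E'(-5) = -15.
Gradient descent moves in the -E' direction, i.e. u is increasing.
The nearest critical point in that direction is u = -4, where E'' = 12 > 0 (a local minimum). The iterate converges there.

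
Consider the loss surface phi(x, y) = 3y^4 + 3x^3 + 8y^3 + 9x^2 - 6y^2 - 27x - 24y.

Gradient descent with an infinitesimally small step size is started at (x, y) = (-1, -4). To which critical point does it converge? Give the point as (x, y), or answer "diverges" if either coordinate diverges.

(1, -2)

phi is separable, so gradient descent decouples: x follows -∂phi/∂x, y follows -∂phi/∂y.
∂phi/∂x = 9(x - 1)(x + 3); at x=-1 this is -36, so x increases.
∂phi/∂y = 12(y - 1)(y + 1)(y + 2); at y=-4 this is -360, so y increases.
x converges to its nearest critical value 1 (a local min of the x-part); y converges to -2. The iterate converges to (1, -2).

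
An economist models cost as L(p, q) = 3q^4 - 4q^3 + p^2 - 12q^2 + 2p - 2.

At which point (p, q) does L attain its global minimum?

(-1, 2)

L(p,q) separates as A(p) + B(q) − 2, so its minimum is min A + min B − 2.
A'(p) = 2p + 2 vanishes at p ∈ {-1}; B'(q) = 12q(q - 2)(q + 1) vanishes at q ∈ {-1, 0, 2}.
Local minima of A (where A''>0): A(-1)=-1. Local minima of B: B(-1)=-5, B(2)=-32.
So the global minimum of L is A(-1) + B(2) − 2 = -1 − 32 − 2 = -35, attained at (-1, 2).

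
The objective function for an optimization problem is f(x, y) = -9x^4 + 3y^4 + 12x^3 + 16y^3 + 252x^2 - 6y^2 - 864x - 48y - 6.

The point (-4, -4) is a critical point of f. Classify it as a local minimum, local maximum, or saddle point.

The mixed partial ∂²f/∂x∂y is 0, so the Hessian at any point is diag(f_xx, f_yy) = diag(36(-3x^2 + 2x + 14), 12(3y^2 + 8y - 1)).
At (-4, -4): H = diag(-1512, 180).
The eigenvalues have opposite signs, so H is indefinite: a saddle point.

saddle point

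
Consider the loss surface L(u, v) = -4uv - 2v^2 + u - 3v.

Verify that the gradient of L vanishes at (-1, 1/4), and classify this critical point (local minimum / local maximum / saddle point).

saddle point

∇L = (-4v + 1, -4u - 4v - 3); substituting (-1, 1/4) gives ∇L = (0, 0), so (-1, 1/4) is indeed a critical point.
The Hessian of L is constant: H = [[0, -4], [-4, -4]].
det(H) = 0·(-4) − (-4)² = -16.
Since det(H) < 0, H is indefinite and the critical point is a saddle point.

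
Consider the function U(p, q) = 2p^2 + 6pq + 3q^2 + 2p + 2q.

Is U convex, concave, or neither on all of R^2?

neither

U is quadratic, so its Hessian is the constant matrix H = [[4, 6], [6, 6]].
det(H) = -12, tr(H) = 10.
det(H) < 0, so H is indefinite: neither convex nor concave.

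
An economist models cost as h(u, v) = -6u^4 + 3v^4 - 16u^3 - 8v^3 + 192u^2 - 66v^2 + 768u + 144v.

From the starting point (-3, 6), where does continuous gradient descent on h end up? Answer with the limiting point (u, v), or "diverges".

(-2, 4)

h is separable, so gradient descent decouples: u follows -∂h/∂u, v follows -∂h/∂v.
∂h/∂u = -24(u - 4)(u + 2)(u + 4); at u=-3 this is -168, so u increases.
∂h/∂v = 12(v - 4)(v - 1)(v + 3); at v=6 this is 1080, so v decreases.
u converges to its nearest critical value -2 (a local min of the u-part); v converges to 4. The iterate converges to (-2, 4).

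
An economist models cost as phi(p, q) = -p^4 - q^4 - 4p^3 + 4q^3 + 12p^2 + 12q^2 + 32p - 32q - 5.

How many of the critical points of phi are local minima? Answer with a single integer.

phi separates as a function of p plus a function of q, so ∇phi=0 decouples.
∂phi/∂p = -4(p - 2)(p + 1)(p + 4) = 0 at p ∈ {-4, -1, 2}; ∂phi/∂q = -4(q - 4)(q - 1)(q + 2) = 0 at q ∈ {-2, 1, 4}.
The Hessian is diagonal: diag(phi_pp, phi_qq). Second derivatives: phi_pp(-4)=-72, phi_pp(-1)=36, phi_pp(2)=-72; phi_qq(-2)=-72, phi_qq(1)=36, phi_qq(4)=-72.
Local minima occur where both diagonal entries positive: (-1, 1). Count: 1.

1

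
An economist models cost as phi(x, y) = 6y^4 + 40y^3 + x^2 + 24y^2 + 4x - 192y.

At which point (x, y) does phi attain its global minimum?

(-2, 1)

phi(x,y) separates as P(x) + Q(y), so its minimum is min P + min Q.
P'(x) = 2x + 4 vanishes at x ∈ {-2}; Q'(y) = 24(y - 1)(y + 2)(y + 4) vanishes at y ∈ {-4, -2, 1}.
Local minima of P (where P''>0): P(-2)=-4. Local minima of Q: Q(-4)=128, Q(1)=-122.
So the global minimum of phi is P(-2) + Q(1) = -4 − 122 = -126, attained at (-2, 1).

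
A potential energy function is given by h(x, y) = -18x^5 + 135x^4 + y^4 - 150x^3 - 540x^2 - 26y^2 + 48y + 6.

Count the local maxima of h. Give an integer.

h separates as a function of x plus a function of y, so ∇h=0 decouples.
∂h/∂x = -90x(x - 4)(x - 3)(x + 1) = 0 at x ∈ {-1, 0, 3, 4}; ∂h/∂y = 4(y - 3)(y - 1)(y + 4) = 0 at y ∈ {-4, 1, 3}.
The Hessian is diagonal: diag(h_xx, h_yy). Second derivatives: h_xx(-1)=1800, h_xx(0)=-1080, h_xx(3)=1080, h_xx(4)=-1800; h_yy(-4)=140, h_yy(1)=-40, h_yy(3)=56.
Local maxima occur where both diagonal entries negative: (0, 1), (4, 1). Count: 2.

2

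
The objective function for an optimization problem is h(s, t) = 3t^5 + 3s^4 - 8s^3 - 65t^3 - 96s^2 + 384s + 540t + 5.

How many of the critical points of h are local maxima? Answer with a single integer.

h separates as a function of s plus a function of t, so ∇h=0 decouples.
∂h/∂s = 12(s - 4)(s - 2)(s + 4) = 0 at s ∈ {-4, 2, 4}; ∂h/∂t = 15(t - 3)(t - 2)(t + 2)(t + 3) = 0 at t ∈ {-3, -2, 2, 3}.
The Hessian is diagonal: diag(h_ss, h_tt). Second derivatives: h_ss(-4)=576, h_ss(2)=-144, h_ss(4)=192; h_tt(-3)=-450, h_tt(-2)=300, h_tt(2)=-300, h_tt(3)=450.
Local maxima occur where both diagonal entries negative: (2, -3), (2, 2). Count: 2.

2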